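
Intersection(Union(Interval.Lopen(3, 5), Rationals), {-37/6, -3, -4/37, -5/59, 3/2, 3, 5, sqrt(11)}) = {-37/6, -3, -4/37, -5/59, 3/2, 3, 5, sqrt(11)}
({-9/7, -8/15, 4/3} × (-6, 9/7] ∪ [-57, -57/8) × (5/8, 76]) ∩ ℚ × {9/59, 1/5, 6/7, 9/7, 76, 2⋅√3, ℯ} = ({-9/7, -8/15, 4/3} × {9/59, 1/5, 6/7, 9/7}) ∪ ((ℚ ∩ [-57, -57/8)) × {6/7, 9/7, 76, 2⋅√3, ℯ})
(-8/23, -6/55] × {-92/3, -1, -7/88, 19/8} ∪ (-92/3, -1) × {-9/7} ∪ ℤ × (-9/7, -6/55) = (ℤ × (-9/7, -6/55)) ∪ ((-92/3, -1) × {-9/7}) ∪ ((-8/23, -6/55] × {-92/3, -1, -7/88, 19/8})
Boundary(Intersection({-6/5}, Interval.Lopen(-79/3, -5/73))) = {-6/5}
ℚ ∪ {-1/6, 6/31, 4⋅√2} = ℚ ∪ {4⋅√2}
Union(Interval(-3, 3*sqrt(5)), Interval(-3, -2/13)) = Interval(-3, 3*sqrt(5))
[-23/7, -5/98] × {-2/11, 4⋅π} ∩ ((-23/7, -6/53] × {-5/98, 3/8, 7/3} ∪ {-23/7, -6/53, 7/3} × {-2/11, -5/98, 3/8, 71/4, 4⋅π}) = {-23/7, -6/53} × {-2/11, 4⋅π}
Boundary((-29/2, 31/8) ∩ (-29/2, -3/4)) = {-29/2, -3/4}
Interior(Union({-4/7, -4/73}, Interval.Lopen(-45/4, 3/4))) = Interval.open(-45/4, 3/4)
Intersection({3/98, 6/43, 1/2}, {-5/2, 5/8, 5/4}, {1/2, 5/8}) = EmptySet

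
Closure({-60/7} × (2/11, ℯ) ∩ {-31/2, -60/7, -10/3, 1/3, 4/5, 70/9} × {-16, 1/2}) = {-60/7} × {1/2}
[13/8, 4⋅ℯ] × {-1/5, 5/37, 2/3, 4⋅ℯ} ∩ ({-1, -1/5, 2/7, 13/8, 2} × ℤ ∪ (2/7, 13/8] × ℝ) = {13/8} × {-1/5, 5/37, 2/3, 4⋅ℯ}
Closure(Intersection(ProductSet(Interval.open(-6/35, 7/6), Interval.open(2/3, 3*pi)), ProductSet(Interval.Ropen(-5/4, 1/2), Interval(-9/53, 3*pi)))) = Union(ProductSet({-6/35, 1/2}, Interval(2/3, 3*pi)), ProductSet(Interval(-6/35, 1/2), {2/3, 3*pi}), ProductSet(Interval.open(-6/35, 1/2), Interval.open(2/3, 3*pi)))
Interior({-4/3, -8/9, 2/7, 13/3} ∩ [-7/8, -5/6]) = ∅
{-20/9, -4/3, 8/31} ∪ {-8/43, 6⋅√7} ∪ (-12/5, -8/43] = (-12/5, -8/43] ∪ {8/31, 6⋅√7}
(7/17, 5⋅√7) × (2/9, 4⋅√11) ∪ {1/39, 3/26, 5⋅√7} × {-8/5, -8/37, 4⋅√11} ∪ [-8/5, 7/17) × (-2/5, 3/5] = ([-8/5, 7/17) × (-2/5, 3/5]) ∪ ({1/39, 3/26, 5⋅√7} × {-8/5, -8/37, 4⋅√11}) ∪ ((7/17, 5⋅√7) × (2/9, 4⋅√11))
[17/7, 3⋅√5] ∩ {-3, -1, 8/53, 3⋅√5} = {3⋅√5}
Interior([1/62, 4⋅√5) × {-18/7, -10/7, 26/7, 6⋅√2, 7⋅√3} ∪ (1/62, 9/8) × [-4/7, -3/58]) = (1/62, 9/8) × (-4/7, -3/58)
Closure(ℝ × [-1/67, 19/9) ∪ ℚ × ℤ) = (ℚ × ℤ) ∪ (ℝ × ([-1/67, 19/9] ∪ (ℤ \ (-1/67, 19/9))))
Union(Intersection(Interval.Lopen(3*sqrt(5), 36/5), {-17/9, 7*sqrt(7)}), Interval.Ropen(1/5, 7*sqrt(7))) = Interval.Ropen(1/5, 7*sqrt(7))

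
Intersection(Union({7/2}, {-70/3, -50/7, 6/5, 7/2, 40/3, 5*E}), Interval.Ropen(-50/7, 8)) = {-50/7, 6/5, 7/2}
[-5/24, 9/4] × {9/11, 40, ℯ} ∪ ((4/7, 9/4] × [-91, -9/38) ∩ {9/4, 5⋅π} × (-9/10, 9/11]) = ({9/4} × (-9/10, -9/38)) ∪ ([-5/24, 9/4] × {9/11, 40, ℯ})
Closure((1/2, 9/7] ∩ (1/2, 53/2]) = [1/2, 9/7]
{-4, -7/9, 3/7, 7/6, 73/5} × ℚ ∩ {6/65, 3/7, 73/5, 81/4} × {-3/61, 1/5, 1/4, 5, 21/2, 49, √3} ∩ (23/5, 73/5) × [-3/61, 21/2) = ∅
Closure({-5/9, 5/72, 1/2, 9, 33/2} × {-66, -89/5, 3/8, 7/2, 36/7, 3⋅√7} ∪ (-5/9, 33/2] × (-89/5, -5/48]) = ({-5/9, 33/2} × [-89/5, -5/48]) ∪ ([-5/9, 33/2] × {-89/5, -5/48}) ∪ ((-5/9, 33/2] × (-89/5, -5/48]) ∪ ({-5/9, 5/72, 1/2, 9, 33/2} × {-66, -89/5, 3/8, 7/2, 36/7, 3⋅√7})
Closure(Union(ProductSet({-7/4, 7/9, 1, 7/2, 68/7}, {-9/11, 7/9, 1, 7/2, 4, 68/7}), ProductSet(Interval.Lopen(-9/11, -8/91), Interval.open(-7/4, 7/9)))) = Union(ProductSet({-9/11, -8/91}, Interval(-7/4, 7/9)), ProductSet({-7/4, 7/9, 1, 7/2, 68/7}, {-9/11, 7/9, 1, 7/2, 4, 68/7}), ProductSet(Interval(-9/11, -8/91), {-7/4, 7/9}), ProductSet(Interval.Lopen(-9/11, -8/91), Interval.open(-7/4, 7/9)))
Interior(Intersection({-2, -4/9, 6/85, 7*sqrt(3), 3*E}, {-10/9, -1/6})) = EmptySet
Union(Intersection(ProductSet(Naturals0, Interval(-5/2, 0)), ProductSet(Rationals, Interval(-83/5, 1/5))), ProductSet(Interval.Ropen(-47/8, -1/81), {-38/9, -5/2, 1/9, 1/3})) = Union(ProductSet(Interval.Ropen(-47/8, -1/81), {-38/9, -5/2, 1/9, 1/3}), ProductSet(Naturals0, Interval(-5/2, 0)))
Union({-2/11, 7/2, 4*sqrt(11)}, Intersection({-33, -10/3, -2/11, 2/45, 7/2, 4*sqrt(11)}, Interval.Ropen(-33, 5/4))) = {-33, -10/3, -2/11, 2/45, 7/2, 4*sqrt(11)}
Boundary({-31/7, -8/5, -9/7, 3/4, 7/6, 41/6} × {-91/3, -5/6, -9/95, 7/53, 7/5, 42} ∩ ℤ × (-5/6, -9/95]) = ∅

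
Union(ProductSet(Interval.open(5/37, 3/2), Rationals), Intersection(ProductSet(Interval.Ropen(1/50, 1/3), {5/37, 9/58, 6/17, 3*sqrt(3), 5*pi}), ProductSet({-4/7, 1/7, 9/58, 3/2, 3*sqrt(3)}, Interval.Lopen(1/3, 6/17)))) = ProductSet(Interval.open(5/37, 3/2), Rationals)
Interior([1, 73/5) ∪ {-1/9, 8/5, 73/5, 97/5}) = (1, 73/5)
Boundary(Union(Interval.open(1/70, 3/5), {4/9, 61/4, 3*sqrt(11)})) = {1/70, 3/5, 61/4, 3*sqrt(11)}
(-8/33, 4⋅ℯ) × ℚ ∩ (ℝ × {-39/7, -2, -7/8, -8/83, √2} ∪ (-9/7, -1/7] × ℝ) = ((-8/33, -1/7] × ℚ) ∪ ((-8/33, 4⋅ℯ) × {-39/7, -2, -7/8, -8/83})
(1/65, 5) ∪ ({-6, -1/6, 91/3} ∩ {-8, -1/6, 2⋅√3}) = {-1/6} ∪ (1/65, 5)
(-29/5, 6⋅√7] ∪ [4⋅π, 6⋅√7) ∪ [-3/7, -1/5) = (-29/5, 6⋅√7]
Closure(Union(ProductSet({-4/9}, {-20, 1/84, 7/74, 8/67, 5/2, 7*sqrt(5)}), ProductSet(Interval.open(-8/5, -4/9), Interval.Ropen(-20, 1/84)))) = Union(ProductSet({-4/9}, {-20, 1/84, 7/74, 8/67, 5/2, 7*sqrt(5)}), ProductSet({-8/5, -4/9}, Interval(-20, 1/84)), ProductSet(Interval(-8/5, -4/9), {-20, 1/84}), ProductSet(Interval.open(-8/5, -4/9), Interval.Ropen(-20, 1/84)))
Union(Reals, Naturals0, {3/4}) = Reals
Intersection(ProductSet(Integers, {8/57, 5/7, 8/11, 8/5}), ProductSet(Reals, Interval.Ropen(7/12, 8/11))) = ProductSet(Integers, {5/7})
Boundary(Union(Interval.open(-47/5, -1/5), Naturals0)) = Union(Complement(Naturals0, Interval.open(-47/5, -1/5)), {-47/5, -1/5})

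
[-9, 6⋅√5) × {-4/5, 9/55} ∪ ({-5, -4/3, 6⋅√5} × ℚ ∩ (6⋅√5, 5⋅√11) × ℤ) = [-9, 6⋅√5) × {-4/5, 9/55}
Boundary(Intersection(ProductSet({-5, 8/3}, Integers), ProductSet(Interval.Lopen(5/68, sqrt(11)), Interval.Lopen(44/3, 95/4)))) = ProductSet({8/3}, Range(15, 24, 1))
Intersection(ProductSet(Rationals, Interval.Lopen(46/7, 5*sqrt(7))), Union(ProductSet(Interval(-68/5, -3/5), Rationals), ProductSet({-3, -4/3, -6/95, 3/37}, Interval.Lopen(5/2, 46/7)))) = ProductSet(Intersection(Interval(-68/5, -3/5), Rationals), Intersection(Interval.Lopen(46/7, 5*sqrt(7)), Rationals))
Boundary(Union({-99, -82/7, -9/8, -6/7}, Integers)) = Union({-82/7, -9/8, -6/7}, Integers)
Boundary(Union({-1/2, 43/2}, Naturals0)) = Union({-1/2, 43/2}, Naturals0)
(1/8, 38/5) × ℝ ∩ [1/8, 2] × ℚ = (1/8, 2] × ℚ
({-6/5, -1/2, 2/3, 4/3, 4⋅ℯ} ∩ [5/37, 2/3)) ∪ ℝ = ℝ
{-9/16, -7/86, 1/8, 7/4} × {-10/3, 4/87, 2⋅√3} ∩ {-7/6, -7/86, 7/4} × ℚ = {-7/86, 7/4} × {-10/3, 4/87}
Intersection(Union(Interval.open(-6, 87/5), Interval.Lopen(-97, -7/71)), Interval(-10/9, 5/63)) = Interval(-10/9, 5/63)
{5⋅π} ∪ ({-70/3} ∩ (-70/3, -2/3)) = {5⋅π}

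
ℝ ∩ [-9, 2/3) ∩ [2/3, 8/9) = ∅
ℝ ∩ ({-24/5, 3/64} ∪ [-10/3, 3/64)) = {-24/5} ∪ [-10/3, 3/64]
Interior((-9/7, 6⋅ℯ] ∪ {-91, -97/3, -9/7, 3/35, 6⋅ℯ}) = (-9/7, 6⋅ℯ)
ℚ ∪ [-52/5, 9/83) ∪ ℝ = (-∞, ∞)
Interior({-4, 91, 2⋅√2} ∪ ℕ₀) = ∅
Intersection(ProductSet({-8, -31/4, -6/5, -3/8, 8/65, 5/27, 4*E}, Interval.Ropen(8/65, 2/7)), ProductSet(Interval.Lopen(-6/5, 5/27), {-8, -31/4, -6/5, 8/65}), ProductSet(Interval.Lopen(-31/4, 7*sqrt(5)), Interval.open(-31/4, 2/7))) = ProductSet({-3/8, 8/65, 5/27}, {8/65})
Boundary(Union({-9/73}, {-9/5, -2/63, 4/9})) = {-9/5, -9/73, -2/63, 4/9}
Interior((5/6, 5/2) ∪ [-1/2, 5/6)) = (-1/2, 5/6) ∪ (5/6, 5/2)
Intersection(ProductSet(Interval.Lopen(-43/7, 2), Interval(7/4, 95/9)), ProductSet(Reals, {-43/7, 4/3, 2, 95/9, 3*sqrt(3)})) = ProductSet(Interval.Lopen(-43/7, 2), {2, 95/9, 3*sqrt(3)})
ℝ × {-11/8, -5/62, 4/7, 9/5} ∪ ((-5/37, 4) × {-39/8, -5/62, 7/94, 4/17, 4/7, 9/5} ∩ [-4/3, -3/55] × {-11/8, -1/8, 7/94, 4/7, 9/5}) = (ℝ × {-11/8, -5/62, 4/7, 9/5}) ∪ ((-5/37, -3/55] × {7/94, 4/7, 9/5})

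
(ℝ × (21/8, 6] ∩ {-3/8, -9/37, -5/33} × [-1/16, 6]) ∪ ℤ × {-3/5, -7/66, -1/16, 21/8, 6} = (ℤ × {-3/5, -7/66, -1/16, 21/8, 6}) ∪ ({-3/8, -9/37, -5/33} × (21/8, 6])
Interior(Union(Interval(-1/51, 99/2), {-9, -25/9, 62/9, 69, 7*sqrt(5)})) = Interval.open(-1/51, 99/2)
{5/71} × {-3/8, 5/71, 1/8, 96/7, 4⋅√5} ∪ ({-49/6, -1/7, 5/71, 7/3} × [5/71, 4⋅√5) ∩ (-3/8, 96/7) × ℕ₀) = ({-1/7, 5/71, 7/3} × {1, 2, …, 8}) ∪ ({5/71} × {-3/8, 5/71, 1/8, 96/7, 4⋅√5})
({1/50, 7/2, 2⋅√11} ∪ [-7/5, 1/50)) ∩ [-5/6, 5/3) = [-5/6, 1/50]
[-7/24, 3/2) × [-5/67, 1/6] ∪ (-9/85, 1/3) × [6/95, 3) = ([-7/24, 3/2) × [-5/67, 1/6]) ∪ ((-9/85, 1/3) × [6/95, 3))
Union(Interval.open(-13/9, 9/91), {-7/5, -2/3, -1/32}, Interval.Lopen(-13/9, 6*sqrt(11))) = Interval.Lopen(-13/9, 6*sqrt(11))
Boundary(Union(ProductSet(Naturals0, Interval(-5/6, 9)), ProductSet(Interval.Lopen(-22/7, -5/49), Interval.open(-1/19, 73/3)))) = Union(ProductSet(Complement(Naturals0, Interval.open(-22/7, -5/49)), Interval(-5/6, 9)), ProductSet({-22/7, -5/49}, Interval(-1/19, 73/3)), ProductSet(Interval(-22/7, -5/49), {-1/19, 73/3}), ProductSet(Naturals0, Interval(-5/6, -1/19)))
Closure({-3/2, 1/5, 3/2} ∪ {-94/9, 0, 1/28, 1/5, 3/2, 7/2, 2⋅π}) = {-94/9, -3/2, 0, 1/28, 1/5, 3/2, 7/2, 2⋅π}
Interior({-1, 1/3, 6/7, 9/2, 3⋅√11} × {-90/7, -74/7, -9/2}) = ∅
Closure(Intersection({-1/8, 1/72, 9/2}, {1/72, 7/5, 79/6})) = {1/72}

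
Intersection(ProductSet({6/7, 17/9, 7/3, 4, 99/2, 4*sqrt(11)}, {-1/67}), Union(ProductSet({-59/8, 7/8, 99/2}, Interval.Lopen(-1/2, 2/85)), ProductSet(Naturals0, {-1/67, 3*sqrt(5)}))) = ProductSet({4, 99/2}, {-1/67})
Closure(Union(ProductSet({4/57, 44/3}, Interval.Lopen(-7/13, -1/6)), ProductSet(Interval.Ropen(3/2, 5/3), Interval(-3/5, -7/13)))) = Union(ProductSet({4/57, 44/3}, Interval(-7/13, -1/6)), ProductSet(Interval(3/2, 5/3), Interval(-3/5, -7/13)))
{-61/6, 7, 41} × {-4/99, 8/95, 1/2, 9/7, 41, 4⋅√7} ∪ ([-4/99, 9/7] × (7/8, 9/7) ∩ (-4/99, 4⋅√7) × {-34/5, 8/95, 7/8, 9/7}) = {-61/6, 7, 41} × {-4/99, 8/95, 1/2, 9/7, 41, 4⋅√7}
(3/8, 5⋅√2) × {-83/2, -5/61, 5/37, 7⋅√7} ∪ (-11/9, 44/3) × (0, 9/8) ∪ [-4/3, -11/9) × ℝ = ([-4/3, -11/9) × ℝ) ∪ ((-11/9, 44/3) × (0, 9/8)) ∪ ((3/8, 5⋅√2) × {-83/2, -5/61, 5/37, 7⋅√7})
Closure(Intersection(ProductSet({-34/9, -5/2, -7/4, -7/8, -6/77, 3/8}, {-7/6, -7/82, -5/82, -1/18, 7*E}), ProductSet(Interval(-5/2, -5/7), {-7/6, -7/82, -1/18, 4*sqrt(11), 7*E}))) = ProductSet({-5/2, -7/4, -7/8}, {-7/6, -7/82, -1/18, 7*E})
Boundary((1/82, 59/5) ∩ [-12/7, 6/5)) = {1/82, 6/5}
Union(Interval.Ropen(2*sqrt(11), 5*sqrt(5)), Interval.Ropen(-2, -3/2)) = Union(Interval.Ropen(-2, -3/2), Interval.Ropen(2*sqrt(11), 5*sqrt(5)))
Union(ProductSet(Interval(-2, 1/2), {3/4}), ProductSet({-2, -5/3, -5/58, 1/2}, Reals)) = Union(ProductSet({-2, -5/3, -5/58, 1/2}, Reals), ProductSet(Interval(-2, 1/2), {3/4}))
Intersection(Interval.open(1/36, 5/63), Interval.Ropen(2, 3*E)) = EmptySet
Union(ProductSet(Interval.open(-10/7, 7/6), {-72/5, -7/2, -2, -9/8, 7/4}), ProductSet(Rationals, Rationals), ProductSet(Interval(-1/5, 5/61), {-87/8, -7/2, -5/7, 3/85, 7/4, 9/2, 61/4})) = Union(ProductSet(Interval.open(-10/7, 7/6), {-72/5, -7/2, -2, -9/8, 7/4}), ProductSet(Interval(-1/5, 5/61), {-87/8, -7/2, -5/7, 3/85, 7/4, 9/2, 61/4}), ProductSet(Rationals, Rationals))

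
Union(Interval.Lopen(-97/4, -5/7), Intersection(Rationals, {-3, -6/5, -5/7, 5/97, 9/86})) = Union({5/97, 9/86}, Interval.Lopen(-97/4, -5/7))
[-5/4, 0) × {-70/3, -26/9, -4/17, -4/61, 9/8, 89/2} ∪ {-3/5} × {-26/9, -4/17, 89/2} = [-5/4, 0) × {-70/3, -26/9, -4/17, -4/61, 9/8, 89/2}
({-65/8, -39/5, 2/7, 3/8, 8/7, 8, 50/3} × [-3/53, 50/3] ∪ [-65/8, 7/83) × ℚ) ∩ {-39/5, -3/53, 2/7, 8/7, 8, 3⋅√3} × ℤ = ({-39/5, -3/53} × ℤ) ∪ ({-39/5, 2/7, 8/7, 8} × {0, 1, …, 16})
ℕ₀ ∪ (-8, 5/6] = (-8, 5/6] ∪ ℕ₀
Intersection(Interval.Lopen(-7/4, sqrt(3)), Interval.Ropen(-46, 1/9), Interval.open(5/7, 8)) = EmptySet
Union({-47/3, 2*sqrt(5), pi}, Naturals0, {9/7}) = Union({-47/3, 9/7, 2*sqrt(5), pi}, Naturals0)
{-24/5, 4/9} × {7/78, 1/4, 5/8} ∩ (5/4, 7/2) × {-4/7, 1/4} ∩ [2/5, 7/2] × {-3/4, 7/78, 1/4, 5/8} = ∅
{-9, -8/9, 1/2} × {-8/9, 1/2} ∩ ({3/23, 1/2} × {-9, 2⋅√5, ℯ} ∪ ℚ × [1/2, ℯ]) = {-9, -8/9, 1/2} × {1/2}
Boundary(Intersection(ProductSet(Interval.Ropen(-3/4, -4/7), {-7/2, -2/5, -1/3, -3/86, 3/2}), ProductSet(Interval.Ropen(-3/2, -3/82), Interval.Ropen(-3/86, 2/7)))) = ProductSet(Interval(-3/4, -4/7), {-3/86})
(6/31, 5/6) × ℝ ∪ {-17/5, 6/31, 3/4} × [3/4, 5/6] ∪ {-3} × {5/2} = ({-3} × {5/2}) ∪ ((6/31, 5/6) × ℝ) ∪ ({-17/5, 6/31, 3/4} × [3/4, 5/6])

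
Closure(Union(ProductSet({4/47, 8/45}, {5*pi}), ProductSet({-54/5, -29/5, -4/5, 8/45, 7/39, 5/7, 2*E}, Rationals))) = Union(ProductSet({4/47, 8/45}, {5*pi}), ProductSet({-54/5, -29/5, -4/5, 8/45, 7/39, 5/7, 2*E}, Reals))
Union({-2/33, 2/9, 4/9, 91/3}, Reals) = Reals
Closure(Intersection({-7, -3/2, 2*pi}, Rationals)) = {-7, -3/2}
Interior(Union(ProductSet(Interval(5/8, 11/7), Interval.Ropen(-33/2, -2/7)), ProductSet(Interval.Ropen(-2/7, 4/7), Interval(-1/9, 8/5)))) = Union(ProductSet(Interval.open(-2/7, 4/7), Interval.open(-1/9, 8/5)), ProductSet(Interval.open(5/8, 11/7), Interval.open(-33/2, -2/7)))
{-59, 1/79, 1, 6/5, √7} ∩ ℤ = {-59, 1}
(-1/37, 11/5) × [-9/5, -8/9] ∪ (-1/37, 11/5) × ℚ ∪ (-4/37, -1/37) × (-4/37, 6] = ((-4/37, -1/37) × (-4/37, 6]) ∪ ((-1/37, 11/5) × (ℚ ∪ [-9/5, -8/9]))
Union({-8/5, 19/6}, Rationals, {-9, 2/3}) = Rationals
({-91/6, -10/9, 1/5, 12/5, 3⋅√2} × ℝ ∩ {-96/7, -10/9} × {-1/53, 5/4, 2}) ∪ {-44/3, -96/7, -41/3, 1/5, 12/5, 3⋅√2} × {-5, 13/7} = ({-10/9} × {-1/53, 5/4, 2}) ∪ ({-44/3, -96/7, -41/3, 1/5, 12/5, 3⋅√2} × {-5, 13/7})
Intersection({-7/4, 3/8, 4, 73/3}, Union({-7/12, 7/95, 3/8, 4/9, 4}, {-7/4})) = {-7/4, 3/8, 4}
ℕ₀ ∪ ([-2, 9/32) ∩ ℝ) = [-2, 9/32) ∪ ℕ₀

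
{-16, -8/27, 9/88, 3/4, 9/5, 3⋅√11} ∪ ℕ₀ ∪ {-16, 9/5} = {-16, -8/27, 9/88, 3/4, 9/5, 3⋅√11} ∪ ℕ₀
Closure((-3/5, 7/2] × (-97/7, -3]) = ({-3/5, 7/2} × [-97/7, -3]) ∪ ([-3/5, 7/2] × {-97/7, -3}) ∪ ((-3/5, 7/2] × (-97/7, -3])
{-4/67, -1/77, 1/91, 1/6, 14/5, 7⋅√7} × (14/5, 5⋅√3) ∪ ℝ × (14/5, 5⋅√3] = ℝ × (14/5, 5⋅√3]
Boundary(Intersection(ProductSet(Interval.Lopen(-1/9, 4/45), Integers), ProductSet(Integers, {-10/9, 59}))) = ProductSet(Range(0, 1, 1), {59})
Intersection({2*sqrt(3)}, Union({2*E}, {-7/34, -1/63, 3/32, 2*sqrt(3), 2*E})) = {2*sqrt(3)}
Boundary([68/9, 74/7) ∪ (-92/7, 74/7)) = {-92/7, 74/7}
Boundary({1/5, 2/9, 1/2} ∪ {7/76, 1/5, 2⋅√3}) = {7/76, 1/5, 2/9, 1/2, 2⋅√3}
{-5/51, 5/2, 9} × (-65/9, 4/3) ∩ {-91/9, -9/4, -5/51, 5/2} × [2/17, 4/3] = {-5/51, 5/2} × [2/17, 4/3)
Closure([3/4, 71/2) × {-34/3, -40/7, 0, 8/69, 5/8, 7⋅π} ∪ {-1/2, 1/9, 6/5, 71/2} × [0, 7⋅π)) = ({-1/2, 1/9, 6/5, 71/2} × [0, 7⋅π]) ∪ ([3/4, 71/2] × {-34/3, -40/7, 0, 8/69, 5/8, 7⋅π})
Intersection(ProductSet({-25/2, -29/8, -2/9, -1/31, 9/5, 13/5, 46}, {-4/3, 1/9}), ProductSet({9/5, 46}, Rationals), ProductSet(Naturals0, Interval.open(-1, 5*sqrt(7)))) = ProductSet({46}, {1/9})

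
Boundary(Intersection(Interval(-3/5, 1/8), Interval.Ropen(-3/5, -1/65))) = {-3/5, -1/65}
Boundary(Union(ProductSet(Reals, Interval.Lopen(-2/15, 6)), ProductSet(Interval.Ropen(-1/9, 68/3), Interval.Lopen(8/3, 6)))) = ProductSet(Reals, {-2/15, 6})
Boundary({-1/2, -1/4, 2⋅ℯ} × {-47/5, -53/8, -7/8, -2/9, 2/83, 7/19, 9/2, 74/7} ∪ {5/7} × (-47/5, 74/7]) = ({5/7} × [-47/5, 74/7]) ∪ ({-1/2, -1/4, 2⋅ℯ} × {-47/5, -53/8, -7/8, -2/9, 2/83, 7/19, 9/2, 74/7})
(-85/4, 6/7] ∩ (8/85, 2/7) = (8/85, 2/7)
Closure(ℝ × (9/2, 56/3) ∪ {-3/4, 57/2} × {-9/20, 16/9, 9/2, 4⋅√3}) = (ℝ × [9/2, 56/3]) ∪ ({-3/4, 57/2} × {-9/20, 16/9, 9/2, 4⋅√3})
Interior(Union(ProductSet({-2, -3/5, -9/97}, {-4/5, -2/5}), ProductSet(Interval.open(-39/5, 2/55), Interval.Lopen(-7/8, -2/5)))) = ProductSet(Interval.open(-39/5, 2/55), Interval.open(-7/8, -2/5))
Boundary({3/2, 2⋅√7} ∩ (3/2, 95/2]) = {2⋅√7}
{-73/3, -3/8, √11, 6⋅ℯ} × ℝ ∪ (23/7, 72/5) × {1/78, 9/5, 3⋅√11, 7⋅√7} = ({-73/3, -3/8, √11, 6⋅ℯ} × ℝ) ∪ ((23/7, 72/5) × {1/78, 9/5, 3⋅√11, 7⋅√7})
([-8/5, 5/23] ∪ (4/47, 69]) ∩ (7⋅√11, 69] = (7⋅√11, 69]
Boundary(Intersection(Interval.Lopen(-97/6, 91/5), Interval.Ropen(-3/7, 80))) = {-3/7, 91/5}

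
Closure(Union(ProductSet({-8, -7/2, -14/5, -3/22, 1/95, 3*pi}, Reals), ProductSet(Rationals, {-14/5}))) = Union(ProductSet({-8, -7/2, -14/5, -3/22, 1/95, 3*pi}, Reals), ProductSet(Reals, {-14/5}))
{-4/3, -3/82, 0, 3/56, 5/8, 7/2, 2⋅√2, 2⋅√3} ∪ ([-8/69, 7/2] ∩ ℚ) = {-4/3, 2⋅√2, 2⋅√3} ∪ (ℚ ∩ [-8/69, 7/2])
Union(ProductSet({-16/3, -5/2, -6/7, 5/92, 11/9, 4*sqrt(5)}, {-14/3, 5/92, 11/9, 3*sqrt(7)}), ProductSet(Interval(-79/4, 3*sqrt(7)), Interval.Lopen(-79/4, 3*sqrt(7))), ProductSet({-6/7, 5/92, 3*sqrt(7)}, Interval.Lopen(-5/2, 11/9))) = Union(ProductSet({-16/3, -5/2, -6/7, 5/92, 11/9, 4*sqrt(5)}, {-14/3, 5/92, 11/9, 3*sqrt(7)}), ProductSet(Interval(-79/4, 3*sqrt(7)), Interval.Lopen(-79/4, 3*sqrt(7))))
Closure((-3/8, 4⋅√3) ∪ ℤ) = ℤ ∪ [-3/8, 4⋅√3]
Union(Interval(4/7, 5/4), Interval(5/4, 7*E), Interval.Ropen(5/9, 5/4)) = Interval(5/9, 7*E)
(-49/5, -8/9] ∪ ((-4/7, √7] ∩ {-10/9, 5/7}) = (-49/5, -8/9] ∪ {5/7}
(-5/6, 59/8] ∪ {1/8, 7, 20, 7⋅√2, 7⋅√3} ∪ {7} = (-5/6, 59/8] ∪ {20, 7⋅√2, 7⋅√3}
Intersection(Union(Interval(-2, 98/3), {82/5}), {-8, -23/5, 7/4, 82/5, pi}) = {7/4, 82/5, pi}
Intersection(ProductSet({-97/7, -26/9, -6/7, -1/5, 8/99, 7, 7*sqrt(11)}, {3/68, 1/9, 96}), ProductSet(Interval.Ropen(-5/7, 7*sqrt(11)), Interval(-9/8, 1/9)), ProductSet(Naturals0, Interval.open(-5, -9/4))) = EmptySet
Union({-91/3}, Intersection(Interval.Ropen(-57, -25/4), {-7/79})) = {-91/3}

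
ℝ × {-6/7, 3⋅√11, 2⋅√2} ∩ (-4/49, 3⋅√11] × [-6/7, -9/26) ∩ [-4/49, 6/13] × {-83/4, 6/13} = ∅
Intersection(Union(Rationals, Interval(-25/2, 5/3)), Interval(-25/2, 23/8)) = Union(Intersection(Interval(-25/2, 23/8), Rationals), Interval(-25/2, 5/3))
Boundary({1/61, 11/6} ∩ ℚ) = {1/61, 11/6}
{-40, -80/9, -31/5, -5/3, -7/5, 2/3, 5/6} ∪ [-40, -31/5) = [-40, -31/5] ∪ {-5/3, -7/5, 2/3, 5/6}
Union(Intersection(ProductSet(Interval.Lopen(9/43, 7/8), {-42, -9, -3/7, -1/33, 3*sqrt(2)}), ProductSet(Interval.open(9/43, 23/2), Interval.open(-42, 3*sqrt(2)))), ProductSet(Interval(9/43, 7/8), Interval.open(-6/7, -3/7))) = Union(ProductSet(Interval(9/43, 7/8), Interval.open(-6/7, -3/7)), ProductSet(Interval.Lopen(9/43, 7/8), {-9, -3/7, -1/33}))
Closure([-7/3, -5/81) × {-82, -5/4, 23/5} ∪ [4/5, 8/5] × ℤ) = ([4/5, 8/5] × ℤ) ∪ ([-7/3, -5/81] × {-82, -5/4, 23/5})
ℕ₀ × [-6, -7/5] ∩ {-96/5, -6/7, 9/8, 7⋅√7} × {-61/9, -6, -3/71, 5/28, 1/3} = ∅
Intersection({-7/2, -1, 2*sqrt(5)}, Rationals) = {-7/2, -1}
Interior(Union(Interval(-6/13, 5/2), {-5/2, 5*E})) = Interval.open(-6/13, 5/2)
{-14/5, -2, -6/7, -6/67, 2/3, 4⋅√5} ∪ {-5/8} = {-14/5, -2, -6/7, -5/8, -6/67, 2/3, 4⋅√5}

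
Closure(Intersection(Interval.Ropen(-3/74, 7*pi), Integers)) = Range(0, 22, 1)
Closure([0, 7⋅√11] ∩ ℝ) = [0, 7⋅√11]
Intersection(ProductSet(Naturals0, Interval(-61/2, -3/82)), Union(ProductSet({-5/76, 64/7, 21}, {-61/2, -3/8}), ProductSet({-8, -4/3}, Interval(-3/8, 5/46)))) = ProductSet({21}, {-61/2, -3/8})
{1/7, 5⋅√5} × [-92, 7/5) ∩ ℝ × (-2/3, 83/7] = {1/7, 5⋅√5} × (-2/3, 7/5)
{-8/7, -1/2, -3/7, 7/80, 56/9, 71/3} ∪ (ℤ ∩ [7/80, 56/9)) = {-8/7, -1/2, -3/7, 7/80, 56/9, 71/3} ∪ {1, 2, …, 6}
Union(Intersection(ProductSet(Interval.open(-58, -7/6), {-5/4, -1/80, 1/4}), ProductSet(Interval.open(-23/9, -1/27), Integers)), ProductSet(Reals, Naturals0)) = ProductSet(Reals, Naturals0)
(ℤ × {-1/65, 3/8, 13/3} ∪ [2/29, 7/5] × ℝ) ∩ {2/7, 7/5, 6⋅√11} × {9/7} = {2/7, 7/5} × {9/7}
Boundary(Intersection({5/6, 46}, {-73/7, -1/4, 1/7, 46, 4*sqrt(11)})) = {46}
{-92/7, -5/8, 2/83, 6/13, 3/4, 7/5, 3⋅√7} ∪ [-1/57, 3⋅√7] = {-92/7, -5/8} ∪ [-1/57, 3⋅√7]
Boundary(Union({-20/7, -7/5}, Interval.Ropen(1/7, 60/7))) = {-20/7, -7/5, 1/7, 60/7}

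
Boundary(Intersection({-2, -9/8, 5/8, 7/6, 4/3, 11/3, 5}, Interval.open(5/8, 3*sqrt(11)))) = {7/6, 4/3, 11/3, 5}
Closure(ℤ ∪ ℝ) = ℝ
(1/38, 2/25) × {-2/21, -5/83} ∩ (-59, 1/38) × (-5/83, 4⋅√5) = ∅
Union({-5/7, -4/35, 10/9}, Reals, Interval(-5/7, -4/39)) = Interval(-oo, oo)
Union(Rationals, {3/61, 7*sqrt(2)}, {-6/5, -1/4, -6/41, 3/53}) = Union({7*sqrt(2)}, Rationals)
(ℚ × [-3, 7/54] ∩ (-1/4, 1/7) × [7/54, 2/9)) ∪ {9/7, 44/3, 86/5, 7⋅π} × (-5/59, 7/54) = ((ℚ ∩ (-1/4, 1/7)) × {7/54}) ∪ ({9/7, 44/3, 86/5, 7⋅π} × (-5/59, 7/54))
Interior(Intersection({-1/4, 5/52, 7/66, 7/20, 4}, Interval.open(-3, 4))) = EmptySet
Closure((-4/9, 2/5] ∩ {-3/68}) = {-3/68}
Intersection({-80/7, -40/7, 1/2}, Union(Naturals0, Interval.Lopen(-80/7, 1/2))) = {-40/7, 1/2}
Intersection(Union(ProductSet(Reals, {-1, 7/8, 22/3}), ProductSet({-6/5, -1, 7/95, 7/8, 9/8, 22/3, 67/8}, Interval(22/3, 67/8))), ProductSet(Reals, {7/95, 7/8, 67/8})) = Union(ProductSet({-6/5, -1, 7/95, 7/8, 9/8, 22/3, 67/8}, {67/8}), ProductSet(Reals, {7/8}))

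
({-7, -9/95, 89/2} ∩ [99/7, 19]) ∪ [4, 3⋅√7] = [4, 3⋅√7]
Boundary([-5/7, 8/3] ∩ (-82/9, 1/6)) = {-5/7, 1/6}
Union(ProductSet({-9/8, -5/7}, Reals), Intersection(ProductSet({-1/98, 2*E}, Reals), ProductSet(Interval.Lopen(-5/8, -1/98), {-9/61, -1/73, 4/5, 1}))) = Union(ProductSet({-1/98}, {-9/61, -1/73, 4/5, 1}), ProductSet({-9/8, -5/7}, Reals))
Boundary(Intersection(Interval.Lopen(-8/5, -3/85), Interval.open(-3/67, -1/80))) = {-3/67, -3/85}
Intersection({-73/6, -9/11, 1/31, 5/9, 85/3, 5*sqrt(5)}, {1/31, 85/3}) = {1/31, 85/3}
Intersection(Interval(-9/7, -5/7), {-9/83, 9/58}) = EmptySet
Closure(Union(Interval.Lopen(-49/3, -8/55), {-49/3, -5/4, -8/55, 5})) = Union({5}, Interval(-49/3, -8/55))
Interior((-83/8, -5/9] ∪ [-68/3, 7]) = (-68/3, 7)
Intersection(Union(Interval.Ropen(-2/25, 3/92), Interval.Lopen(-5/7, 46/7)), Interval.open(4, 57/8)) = Interval.Lopen(4, 46/7)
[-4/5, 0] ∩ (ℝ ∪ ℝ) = [-4/5, 0]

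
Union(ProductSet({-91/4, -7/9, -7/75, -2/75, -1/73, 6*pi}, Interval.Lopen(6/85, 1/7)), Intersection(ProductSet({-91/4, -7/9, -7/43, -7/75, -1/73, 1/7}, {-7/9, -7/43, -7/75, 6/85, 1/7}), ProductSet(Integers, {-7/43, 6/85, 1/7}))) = ProductSet({-91/4, -7/9, -7/75, -2/75, -1/73, 6*pi}, Interval.Lopen(6/85, 1/7))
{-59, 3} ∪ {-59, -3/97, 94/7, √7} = {-59, -3/97, 3, 94/7, √7}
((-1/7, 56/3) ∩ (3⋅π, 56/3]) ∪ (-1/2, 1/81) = (-1/2, 1/81) ∪ (3⋅π, 56/3)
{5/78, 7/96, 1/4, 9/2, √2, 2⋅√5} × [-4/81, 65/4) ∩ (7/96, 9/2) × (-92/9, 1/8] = {1/4, √2, 2⋅√5} × [-4/81, 1/8]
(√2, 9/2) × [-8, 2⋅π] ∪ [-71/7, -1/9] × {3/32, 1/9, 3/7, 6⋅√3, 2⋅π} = ((√2, 9/2) × [-8, 2⋅π]) ∪ ([-71/7, -1/9] × {3/32, 1/9, 3/7, 6⋅√3, 2⋅π})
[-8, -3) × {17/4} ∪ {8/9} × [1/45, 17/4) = ({8/9} × [1/45, 17/4)) ∪ ([-8, -3) × {17/4})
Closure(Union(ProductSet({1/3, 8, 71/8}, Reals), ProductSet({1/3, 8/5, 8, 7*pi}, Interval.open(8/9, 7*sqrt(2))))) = Union(ProductSet({1/3, 8, 71/8}, Reals), ProductSet({1/3, 8/5, 8, 7*pi}, Interval(8/9, 7*sqrt(2))))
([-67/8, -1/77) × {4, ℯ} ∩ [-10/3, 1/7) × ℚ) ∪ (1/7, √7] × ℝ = ([-10/3, -1/77) × {4}) ∪ ((1/7, √7] × ℝ)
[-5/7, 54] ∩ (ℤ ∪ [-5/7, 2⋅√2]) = [-5/7, 2⋅√2] ∪ {0, 1, …, 54}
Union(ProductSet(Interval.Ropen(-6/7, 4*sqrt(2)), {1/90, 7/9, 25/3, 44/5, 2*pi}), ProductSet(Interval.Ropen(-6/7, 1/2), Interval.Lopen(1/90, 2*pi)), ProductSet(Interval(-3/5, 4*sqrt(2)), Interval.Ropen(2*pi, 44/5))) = Union(ProductSet(Interval.Ropen(-6/7, 1/2), Interval.Lopen(1/90, 2*pi)), ProductSet(Interval.Ropen(-6/7, 4*sqrt(2)), {1/90, 7/9, 25/3, 44/5, 2*pi}), ProductSet(Interval(-3/5, 4*sqrt(2)), Interval.Ropen(2*pi, 44/5)))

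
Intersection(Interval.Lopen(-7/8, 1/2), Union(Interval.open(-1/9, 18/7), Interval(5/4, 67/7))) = Interval.Lopen(-1/9, 1/2)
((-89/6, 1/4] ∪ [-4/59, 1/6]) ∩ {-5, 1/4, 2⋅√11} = {-5, 1/4}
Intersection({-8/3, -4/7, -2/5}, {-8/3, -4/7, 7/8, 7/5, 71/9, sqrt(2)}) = {-8/3, -4/7}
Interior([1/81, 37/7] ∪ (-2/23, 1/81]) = (-2/23, 37/7)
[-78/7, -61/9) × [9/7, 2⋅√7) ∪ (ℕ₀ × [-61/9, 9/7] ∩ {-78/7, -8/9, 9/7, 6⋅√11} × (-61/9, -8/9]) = [-78/7, -61/9) × [9/7, 2⋅√7)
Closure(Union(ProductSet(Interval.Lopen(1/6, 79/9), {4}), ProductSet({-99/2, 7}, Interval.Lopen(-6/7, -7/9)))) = Union(ProductSet({-99/2, 7}, Interval(-6/7, -7/9)), ProductSet(Interval(1/6, 79/9), {4}))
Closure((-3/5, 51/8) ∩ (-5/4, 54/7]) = [-3/5, 51/8]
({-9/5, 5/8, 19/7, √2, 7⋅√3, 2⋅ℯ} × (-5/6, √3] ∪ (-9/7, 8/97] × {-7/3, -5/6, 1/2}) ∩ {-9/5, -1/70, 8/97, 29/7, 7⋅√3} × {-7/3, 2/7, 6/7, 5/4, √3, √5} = ({-1/70, 8/97} × {-7/3}) ∪ ({-9/5, 7⋅√3} × {2/7, 6/7, 5/4, √3})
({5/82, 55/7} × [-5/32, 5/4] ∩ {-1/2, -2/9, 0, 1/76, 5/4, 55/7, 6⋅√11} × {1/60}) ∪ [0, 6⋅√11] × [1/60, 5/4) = [0, 6⋅√11] × [1/60, 5/4)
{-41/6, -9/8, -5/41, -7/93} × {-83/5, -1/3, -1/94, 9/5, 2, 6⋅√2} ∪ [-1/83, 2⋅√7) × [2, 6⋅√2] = ({-41/6, -9/8, -5/41, -7/93} × {-83/5, -1/3, -1/94, 9/5, 2, 6⋅√2}) ∪ ([-1/83, 2⋅√7) × [2, 6⋅√2])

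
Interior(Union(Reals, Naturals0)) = Reals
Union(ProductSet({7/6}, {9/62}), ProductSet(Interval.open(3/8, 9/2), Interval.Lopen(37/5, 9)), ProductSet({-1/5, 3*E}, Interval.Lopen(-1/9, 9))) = Union(ProductSet({7/6}, {9/62}), ProductSet({-1/5, 3*E}, Interval.Lopen(-1/9, 9)), ProductSet(Interval.open(3/8, 9/2), Interval.Lopen(37/5, 9)))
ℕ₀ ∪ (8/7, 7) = ℕ₀ ∪ (8/7, 7]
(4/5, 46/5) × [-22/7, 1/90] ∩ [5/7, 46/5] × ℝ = (4/5, 46/5) × [-22/7, 1/90]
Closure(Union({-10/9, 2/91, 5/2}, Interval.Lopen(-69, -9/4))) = Union({-10/9, 2/91, 5/2}, Interval(-69, -9/4))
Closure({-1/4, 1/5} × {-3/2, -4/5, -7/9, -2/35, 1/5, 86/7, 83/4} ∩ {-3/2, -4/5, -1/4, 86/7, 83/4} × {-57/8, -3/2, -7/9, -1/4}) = {-1/4} × {-3/2, -7/9}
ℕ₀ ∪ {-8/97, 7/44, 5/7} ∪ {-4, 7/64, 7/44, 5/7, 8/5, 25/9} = {-4, -8/97, 7/64, 7/44, 5/7, 8/5, 25/9} ∪ ℕ₀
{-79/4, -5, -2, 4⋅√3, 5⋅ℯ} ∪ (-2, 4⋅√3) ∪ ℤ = ℤ ∪ {-79/4, 5⋅ℯ} ∪ [-2, 4⋅√3]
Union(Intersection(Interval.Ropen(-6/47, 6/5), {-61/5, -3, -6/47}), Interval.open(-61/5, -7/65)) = Interval.open(-61/5, -7/65)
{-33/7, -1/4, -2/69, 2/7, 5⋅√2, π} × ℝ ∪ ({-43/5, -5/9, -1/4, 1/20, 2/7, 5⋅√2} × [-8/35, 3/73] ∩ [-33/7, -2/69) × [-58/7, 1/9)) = ({-5/9, -1/4} × [-8/35, 3/73]) ∪ ({-33/7, -1/4, -2/69, 2/7, 5⋅√2, π} × ℝ)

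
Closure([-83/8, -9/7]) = [-83/8, -9/7]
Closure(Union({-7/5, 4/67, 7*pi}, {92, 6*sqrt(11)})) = {-7/5, 4/67, 92, 6*sqrt(11), 7*pi}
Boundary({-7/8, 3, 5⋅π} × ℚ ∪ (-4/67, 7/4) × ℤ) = ([-4/67, 7/4] × ℤ) ∪ ({-7/8, 3, 5⋅π} × ℝ)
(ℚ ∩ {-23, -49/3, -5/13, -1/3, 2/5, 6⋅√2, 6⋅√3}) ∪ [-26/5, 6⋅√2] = {-23, -49/3} ∪ [-26/5, 6⋅√2]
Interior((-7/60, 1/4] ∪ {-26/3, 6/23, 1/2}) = (-7/60, 1/4)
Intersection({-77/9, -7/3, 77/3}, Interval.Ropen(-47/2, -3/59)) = {-77/9, -7/3}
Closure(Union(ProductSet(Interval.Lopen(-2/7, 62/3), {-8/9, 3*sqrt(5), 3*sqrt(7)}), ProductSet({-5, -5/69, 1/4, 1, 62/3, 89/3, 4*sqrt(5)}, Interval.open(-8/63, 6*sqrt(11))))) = Union(ProductSet({-5, -5/69, 1/4, 1, 62/3, 89/3, 4*sqrt(5)}, Interval(-8/63, 6*sqrt(11))), ProductSet(Interval(-2/7, 62/3), {-8/9, 3*sqrt(5), 3*sqrt(7)}))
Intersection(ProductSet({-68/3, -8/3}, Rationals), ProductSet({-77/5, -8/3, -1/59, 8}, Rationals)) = ProductSet({-8/3}, Rationals)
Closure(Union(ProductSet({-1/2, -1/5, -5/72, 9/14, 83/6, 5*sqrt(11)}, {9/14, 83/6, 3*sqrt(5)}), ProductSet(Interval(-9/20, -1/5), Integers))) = Union(ProductSet({-1/2, -1/5, -5/72, 9/14, 83/6, 5*sqrt(11)}, {9/14, 83/6, 3*sqrt(5)}), ProductSet(Interval(-9/20, -1/5), Integers))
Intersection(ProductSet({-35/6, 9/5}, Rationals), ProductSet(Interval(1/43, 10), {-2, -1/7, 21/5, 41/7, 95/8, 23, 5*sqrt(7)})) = ProductSet({9/5}, {-2, -1/7, 21/5, 41/7, 95/8, 23})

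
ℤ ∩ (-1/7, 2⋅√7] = {0, 1, …, 5}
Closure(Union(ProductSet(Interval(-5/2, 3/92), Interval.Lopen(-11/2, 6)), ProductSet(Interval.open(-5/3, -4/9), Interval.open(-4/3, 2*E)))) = ProductSet(Interval(-5/2, 3/92), Interval(-11/2, 6))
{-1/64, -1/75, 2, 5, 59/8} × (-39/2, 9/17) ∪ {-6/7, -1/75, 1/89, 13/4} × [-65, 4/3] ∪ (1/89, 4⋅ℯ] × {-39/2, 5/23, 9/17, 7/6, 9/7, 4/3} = ({-6/7, -1/75, 1/89, 13/4} × [-65, 4/3]) ∪ ({-1/64, -1/75, 2, 5, 59/8} × (-39/2, 9/17)) ∪ ((1/89, 4⋅ℯ] × {-39/2, 5/23, 9/17, 7/6, 9/7, 4/3})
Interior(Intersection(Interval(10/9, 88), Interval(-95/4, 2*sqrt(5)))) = Interval.open(10/9, 2*sqrt(5))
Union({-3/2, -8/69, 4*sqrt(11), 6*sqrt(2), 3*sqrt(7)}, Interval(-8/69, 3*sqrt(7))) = Union({-3/2, 4*sqrt(11), 6*sqrt(2)}, Interval(-8/69, 3*sqrt(7)))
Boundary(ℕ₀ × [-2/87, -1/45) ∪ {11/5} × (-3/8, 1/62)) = (ℕ₀ × [-2/87, -1/45]) ∪ ({11/5} × [-3/8, 1/62])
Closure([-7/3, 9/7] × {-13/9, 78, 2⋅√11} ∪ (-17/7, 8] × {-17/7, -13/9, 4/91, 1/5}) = ([-17/7, 8] × {-17/7, -13/9, 4/91, 1/5}) ∪ ([-7/3, 9/7] × {-13/9, 78, 2⋅√11})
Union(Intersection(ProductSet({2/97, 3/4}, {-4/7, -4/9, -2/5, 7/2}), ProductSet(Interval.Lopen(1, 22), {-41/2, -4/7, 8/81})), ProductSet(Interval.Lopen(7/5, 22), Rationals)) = ProductSet(Interval.Lopen(7/5, 22), Rationals)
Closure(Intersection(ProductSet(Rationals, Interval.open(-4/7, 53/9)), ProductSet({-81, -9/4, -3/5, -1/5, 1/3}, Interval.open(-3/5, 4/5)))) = ProductSet({-81, -9/4, -3/5, -1/5, 1/3}, Interval(-4/7, 4/5))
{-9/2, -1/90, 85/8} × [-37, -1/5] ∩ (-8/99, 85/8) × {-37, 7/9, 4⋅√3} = {-1/90} × {-37}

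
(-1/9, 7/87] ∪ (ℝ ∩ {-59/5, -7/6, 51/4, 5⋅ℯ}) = {-59/5, -7/6, 51/4, 5⋅ℯ} ∪ (-1/9, 7/87]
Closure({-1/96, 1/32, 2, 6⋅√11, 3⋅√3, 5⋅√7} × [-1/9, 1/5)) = {-1/96, 1/32, 2, 6⋅√11, 3⋅√3, 5⋅√7} × [-1/9, 1/5]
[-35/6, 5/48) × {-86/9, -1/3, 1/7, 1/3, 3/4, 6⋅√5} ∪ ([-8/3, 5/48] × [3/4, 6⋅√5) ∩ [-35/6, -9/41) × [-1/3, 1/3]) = [-35/6, 5/48) × {-86/9, -1/3, 1/7, 1/3, 3/4, 6⋅√5}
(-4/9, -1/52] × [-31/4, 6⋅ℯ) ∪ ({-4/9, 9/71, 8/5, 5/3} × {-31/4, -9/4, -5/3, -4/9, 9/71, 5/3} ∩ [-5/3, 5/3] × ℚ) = ({-4/9, 9/71, 8/5, 5/3} × {-31/4, -9/4, -5/3, -4/9, 9/71, 5/3}) ∪ ((-4/9, -1/52] × [-31/4, 6⋅ℯ))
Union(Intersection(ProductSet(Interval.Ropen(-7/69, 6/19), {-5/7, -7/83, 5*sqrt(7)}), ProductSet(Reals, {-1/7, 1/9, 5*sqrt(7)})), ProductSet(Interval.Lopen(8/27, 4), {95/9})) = Union(ProductSet(Interval.Ropen(-7/69, 6/19), {5*sqrt(7)}), ProductSet(Interval.Lopen(8/27, 4), {95/9}))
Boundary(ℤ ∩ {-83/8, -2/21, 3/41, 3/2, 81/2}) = ∅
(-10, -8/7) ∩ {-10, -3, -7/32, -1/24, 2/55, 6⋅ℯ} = {-3}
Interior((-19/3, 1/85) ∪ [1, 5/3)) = (-19/3, 1/85) ∪ (1, 5/3)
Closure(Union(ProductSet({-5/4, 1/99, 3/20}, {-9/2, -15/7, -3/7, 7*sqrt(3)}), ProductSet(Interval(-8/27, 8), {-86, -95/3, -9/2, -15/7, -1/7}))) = Union(ProductSet({-5/4, 1/99, 3/20}, {-9/2, -15/7, -3/7, 7*sqrt(3)}), ProductSet(Interval(-8/27, 8), {-86, -95/3, -9/2, -15/7, -1/7}))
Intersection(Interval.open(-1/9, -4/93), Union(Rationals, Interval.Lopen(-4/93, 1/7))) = Intersection(Interval.open(-1/9, -4/93), Rationals)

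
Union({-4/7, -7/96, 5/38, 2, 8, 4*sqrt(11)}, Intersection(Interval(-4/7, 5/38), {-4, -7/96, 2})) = {-4/7, -7/96, 5/38, 2, 8, 4*sqrt(11)}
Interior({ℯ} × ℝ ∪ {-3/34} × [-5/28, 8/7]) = ∅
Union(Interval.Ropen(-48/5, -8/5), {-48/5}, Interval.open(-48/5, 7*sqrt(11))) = Interval.Ropen(-48/5, 7*sqrt(11))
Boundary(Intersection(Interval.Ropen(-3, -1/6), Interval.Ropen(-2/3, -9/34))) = {-2/3, -9/34}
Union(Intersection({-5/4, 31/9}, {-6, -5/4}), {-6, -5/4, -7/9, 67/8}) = {-6, -5/4, -7/9, 67/8}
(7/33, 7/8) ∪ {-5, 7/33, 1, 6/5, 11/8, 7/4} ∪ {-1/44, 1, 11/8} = {-5, -1/44, 1, 6/5, 11/8, 7/4} ∪ [7/33, 7/8)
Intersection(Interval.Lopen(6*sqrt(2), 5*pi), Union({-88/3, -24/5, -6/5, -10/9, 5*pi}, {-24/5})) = {5*pi}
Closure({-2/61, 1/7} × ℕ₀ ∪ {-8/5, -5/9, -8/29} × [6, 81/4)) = ({-2/61, 1/7} × ℕ₀) ∪ ({-8/5, -5/9, -8/29} × [6, 81/4])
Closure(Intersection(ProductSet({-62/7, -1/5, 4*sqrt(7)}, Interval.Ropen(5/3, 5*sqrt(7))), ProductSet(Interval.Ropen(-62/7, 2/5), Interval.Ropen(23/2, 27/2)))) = ProductSet({-62/7, -1/5}, Interval(23/2, 5*sqrt(7)))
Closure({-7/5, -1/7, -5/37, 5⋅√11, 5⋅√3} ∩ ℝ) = {-7/5, -1/7, -5/37, 5⋅√11, 5⋅√3}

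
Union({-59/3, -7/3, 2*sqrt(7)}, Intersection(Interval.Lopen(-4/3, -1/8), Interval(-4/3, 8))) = Union({-59/3, -7/3, 2*sqrt(7)}, Interval.Lopen(-4/3, -1/8))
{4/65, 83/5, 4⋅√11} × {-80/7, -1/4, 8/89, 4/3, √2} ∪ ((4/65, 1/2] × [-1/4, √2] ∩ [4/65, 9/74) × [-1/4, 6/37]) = ((4/65, 9/74) × [-1/4, 6/37]) ∪ ({4/65, 83/5, 4⋅√11} × {-80/7, -1/4, 8/89, 4/3, √2})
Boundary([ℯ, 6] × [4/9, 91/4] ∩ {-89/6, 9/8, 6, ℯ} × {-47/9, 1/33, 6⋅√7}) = {6, ℯ} × {6⋅√7}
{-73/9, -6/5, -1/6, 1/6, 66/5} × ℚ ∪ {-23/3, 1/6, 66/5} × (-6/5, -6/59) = ({-73/9, -6/5, -1/6, 1/6, 66/5} × ℚ) ∪ ({-23/3, 1/6, 66/5} × (-6/5, -6/59))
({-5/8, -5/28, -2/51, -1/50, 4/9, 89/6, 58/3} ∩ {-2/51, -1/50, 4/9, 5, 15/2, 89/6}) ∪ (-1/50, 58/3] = {-2/51} ∪ [-1/50, 58/3]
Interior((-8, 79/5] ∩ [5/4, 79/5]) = (5/4, 79/5)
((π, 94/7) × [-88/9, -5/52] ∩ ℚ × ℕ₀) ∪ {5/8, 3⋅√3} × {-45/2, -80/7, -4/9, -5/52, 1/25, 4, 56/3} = {5/8, 3⋅√3} × {-45/2, -80/7, -4/9, -5/52, 1/25, 4, 56/3}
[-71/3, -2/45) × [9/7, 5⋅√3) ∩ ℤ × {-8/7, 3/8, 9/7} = {-23, -22, …, -1} × {9/7}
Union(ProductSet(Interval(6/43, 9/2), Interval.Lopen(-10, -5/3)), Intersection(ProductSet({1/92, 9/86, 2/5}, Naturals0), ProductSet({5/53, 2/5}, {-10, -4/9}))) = ProductSet(Interval(6/43, 9/2), Interval.Lopen(-10, -5/3))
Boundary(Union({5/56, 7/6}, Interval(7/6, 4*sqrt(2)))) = {5/56, 7/6, 4*sqrt(2)}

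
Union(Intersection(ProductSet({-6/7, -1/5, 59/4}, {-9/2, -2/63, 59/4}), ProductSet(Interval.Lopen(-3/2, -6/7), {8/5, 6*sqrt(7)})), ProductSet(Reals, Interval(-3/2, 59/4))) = ProductSet(Reals, Interval(-3/2, 59/4))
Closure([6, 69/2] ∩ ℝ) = [6, 69/2]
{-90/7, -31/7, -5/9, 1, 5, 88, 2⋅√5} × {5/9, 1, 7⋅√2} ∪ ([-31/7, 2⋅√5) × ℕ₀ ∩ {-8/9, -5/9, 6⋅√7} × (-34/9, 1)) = ({-8/9, -5/9} × {0}) ∪ ({-90/7, -31/7, -5/9, 1, 5, 88, 2⋅√5} × {5/9, 1, 7⋅√2})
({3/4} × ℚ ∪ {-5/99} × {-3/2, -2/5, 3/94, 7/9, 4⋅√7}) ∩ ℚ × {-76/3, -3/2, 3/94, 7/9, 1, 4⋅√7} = ({3/4} × {-76/3, -3/2, 3/94, 7/9, 1}) ∪ ({-5/99} × {-3/2, 3/94, 7/9, 4⋅√7})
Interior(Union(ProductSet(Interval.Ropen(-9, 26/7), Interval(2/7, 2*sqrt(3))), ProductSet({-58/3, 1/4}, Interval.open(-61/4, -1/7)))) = ProductSet(Interval.open(-9, 26/7), Interval.open(2/7, 2*sqrt(3)))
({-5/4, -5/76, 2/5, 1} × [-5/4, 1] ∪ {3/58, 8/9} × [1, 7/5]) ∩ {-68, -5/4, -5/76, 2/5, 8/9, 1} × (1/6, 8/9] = {-5/4, -5/76, 2/5, 1} × (1/6, 8/9]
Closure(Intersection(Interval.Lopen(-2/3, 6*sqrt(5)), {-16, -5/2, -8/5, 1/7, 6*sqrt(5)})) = {1/7, 6*sqrt(5)}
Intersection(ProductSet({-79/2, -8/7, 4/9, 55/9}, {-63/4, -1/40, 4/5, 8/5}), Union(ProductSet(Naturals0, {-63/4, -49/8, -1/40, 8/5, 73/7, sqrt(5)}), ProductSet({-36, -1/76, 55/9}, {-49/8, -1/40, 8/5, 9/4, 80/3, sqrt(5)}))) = ProductSet({55/9}, {-1/40, 8/5})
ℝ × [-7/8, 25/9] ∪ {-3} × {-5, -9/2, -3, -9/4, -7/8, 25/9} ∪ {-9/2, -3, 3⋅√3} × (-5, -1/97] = (ℝ × [-7/8, 25/9]) ∪ ({-3} × {-5, -9/2, -3, -9/4, -7/8, 25/9}) ∪ ({-9/2, -3, 3⋅√3} × (-5, -1/97])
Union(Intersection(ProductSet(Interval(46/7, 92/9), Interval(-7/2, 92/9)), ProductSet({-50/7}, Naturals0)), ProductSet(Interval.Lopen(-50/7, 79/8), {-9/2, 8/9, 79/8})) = ProductSet(Interval.Lopen(-50/7, 79/8), {-9/2, 8/9, 79/8})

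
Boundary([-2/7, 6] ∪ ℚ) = (-∞, -2/7] ∪ [6, ∞)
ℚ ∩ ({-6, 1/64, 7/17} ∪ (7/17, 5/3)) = {-6, 1/64} ∪ (ℚ ∩ [7/17, 5/3))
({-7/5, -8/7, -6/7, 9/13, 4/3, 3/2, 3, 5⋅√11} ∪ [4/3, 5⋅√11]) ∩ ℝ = {-7/5, -8/7, -6/7, 9/13} ∪ [4/3, 5⋅√11]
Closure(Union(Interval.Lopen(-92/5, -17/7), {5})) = Union({5}, Interval(-92/5, -17/7))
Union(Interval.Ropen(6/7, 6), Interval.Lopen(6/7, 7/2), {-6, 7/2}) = Union({-6}, Interval.Ropen(6/7, 6))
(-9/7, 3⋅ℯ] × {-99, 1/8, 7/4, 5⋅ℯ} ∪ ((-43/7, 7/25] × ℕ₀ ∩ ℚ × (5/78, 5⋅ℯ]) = ((ℚ ∩ (-43/7, 7/25]) × {1, 2, …, 13}) ∪ ((-9/7, 3⋅ℯ] × {-99, 1/8, 7/4, 5⋅ℯ})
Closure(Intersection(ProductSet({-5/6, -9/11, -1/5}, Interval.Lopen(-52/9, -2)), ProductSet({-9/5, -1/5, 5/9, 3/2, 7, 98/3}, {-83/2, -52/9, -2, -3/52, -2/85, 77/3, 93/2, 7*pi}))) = ProductSet({-1/5}, {-2})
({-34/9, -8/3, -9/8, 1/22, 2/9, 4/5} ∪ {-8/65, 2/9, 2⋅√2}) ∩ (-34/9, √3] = {-8/3, -9/8, -8/65, 1/22, 2/9, 4/5}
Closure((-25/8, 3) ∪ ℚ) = ℚ ∪ (-∞, ∞)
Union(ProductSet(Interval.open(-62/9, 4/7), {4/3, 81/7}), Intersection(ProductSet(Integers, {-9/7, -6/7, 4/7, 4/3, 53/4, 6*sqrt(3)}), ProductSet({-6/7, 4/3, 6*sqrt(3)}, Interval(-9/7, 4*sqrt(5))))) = ProductSet(Interval.open(-62/9, 4/7), {4/3, 81/7})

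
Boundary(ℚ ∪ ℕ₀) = ℝ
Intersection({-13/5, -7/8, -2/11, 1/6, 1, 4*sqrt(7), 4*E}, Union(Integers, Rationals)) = {-13/5, -7/8, -2/11, 1/6, 1}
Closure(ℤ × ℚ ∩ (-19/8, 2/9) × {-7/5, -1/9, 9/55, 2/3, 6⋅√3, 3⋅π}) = {-2, -1, 0} × {-7/5, -1/9, 9/55, 2/3}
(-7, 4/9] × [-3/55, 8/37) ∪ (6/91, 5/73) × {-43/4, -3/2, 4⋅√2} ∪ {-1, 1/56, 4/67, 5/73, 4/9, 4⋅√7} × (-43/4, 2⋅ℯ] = ((-7, 4/9] × [-3/55, 8/37)) ∪ ((6/91, 5/73) × {-43/4, -3/2, 4⋅√2}) ∪ ({-1, 1/56, 4/67, 5/73, 4/9, 4⋅√7} × (-43/4, 2⋅ℯ])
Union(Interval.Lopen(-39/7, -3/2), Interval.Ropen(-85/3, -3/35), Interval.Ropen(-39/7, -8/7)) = Interval.Ropen(-85/3, -3/35)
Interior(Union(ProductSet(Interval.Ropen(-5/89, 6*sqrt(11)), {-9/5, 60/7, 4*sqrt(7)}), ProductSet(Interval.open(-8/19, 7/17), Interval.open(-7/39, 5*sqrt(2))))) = ProductSet(Interval.open(-8/19, 7/17), Interval.open(-7/39, 5*sqrt(2)))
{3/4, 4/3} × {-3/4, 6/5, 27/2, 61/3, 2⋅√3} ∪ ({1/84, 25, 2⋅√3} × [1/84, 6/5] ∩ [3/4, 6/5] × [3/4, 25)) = {3/4, 4/3} × {-3/4, 6/5, 27/2, 61/3, 2⋅√3}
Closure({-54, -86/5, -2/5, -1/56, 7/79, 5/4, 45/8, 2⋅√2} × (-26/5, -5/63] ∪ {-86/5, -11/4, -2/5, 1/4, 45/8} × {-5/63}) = ({-86/5, -11/4, -2/5, 1/4, 45/8} × {-5/63}) ∪ ({-54, -86/5, -2/5, -1/56, 7/79, 5/4, 45/8, 2⋅√2} × [-26/5, -5/63])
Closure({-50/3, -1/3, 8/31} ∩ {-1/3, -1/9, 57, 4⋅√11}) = {-1/3}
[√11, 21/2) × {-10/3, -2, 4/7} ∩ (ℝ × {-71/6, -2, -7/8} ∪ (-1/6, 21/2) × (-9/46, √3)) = [√11, 21/2) × {-2, 4/7}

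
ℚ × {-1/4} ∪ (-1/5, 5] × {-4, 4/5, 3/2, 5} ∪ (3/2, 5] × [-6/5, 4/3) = (ℚ × {-1/4}) ∪ ((-1/5, 5] × {-4, 4/5, 3/2, 5}) ∪ ((3/2, 5] × [-6/5, 4/3))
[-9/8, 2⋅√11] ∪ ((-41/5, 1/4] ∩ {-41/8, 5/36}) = {-41/8} ∪ [-9/8, 2⋅√11]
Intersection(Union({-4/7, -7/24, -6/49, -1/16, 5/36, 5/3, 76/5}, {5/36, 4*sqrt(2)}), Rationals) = {-4/7, -7/24, -6/49, -1/16, 5/36, 5/3, 76/5}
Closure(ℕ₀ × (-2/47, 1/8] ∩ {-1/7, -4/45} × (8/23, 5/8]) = ∅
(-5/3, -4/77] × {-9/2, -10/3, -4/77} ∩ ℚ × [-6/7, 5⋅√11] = (ℚ ∩ (-5/3, -4/77]) × {-4/77}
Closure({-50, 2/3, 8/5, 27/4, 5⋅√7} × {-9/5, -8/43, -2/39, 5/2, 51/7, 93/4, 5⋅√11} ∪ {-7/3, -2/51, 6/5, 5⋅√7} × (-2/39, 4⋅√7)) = ({-7/3, -2/51, 6/5, 5⋅√7} × [-2/39, 4⋅√7]) ∪ ({-50, 2/3, 8/5, 27/4, 5⋅√7} × {-9/5, -8/43, -2/39, 5/2, 51/7, 93/4, 5⋅√11})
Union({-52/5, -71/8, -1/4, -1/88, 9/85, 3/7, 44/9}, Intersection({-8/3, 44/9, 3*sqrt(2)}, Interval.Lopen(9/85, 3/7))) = {-52/5, -71/8, -1/4, -1/88, 9/85, 3/7, 44/9}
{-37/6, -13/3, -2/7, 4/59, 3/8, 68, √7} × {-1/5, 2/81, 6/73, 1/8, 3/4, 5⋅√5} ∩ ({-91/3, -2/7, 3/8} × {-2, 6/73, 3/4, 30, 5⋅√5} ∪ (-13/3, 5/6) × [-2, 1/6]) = ({-2/7, 4/59, 3/8} × {-1/5, 2/81, 6/73, 1/8}) ∪ ({-2/7, 3/8} × {6/73, 3/4, 5⋅√5})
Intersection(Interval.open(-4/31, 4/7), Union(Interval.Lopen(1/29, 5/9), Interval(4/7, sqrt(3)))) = Interval.Lopen(1/29, 5/9)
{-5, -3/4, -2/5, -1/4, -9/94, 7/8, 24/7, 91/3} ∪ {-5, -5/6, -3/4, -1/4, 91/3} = {-5, -5/6, -3/4, -2/5, -1/4, -9/94, 7/8, 24/7, 91/3}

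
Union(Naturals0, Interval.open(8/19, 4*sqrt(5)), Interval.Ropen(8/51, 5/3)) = Union(Interval.Ropen(8/51, 4*sqrt(5)), Naturals0)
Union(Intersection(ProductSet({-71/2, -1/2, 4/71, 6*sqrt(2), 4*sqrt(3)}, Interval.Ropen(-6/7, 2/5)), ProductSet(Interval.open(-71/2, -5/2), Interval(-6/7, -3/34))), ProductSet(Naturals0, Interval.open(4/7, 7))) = ProductSet(Naturals0, Interval.open(4/7, 7))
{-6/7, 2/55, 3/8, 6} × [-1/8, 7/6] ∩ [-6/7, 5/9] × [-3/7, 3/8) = {-6/7, 2/55, 3/8} × [-1/8, 3/8)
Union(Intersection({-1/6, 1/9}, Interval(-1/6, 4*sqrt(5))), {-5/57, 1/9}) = {-1/6, -5/57, 1/9}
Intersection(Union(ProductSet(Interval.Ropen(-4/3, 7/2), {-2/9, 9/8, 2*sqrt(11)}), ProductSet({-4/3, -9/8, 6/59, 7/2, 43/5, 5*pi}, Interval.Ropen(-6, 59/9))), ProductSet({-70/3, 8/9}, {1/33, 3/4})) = EmptySet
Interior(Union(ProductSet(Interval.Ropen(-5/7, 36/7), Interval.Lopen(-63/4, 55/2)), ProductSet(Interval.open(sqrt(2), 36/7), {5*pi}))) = ProductSet(Interval.open(-5/7, 36/7), Interval.open(-63/4, 55/2))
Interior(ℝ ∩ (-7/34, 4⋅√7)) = (-7/34, 4⋅√7)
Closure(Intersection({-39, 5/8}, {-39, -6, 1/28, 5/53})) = {-39}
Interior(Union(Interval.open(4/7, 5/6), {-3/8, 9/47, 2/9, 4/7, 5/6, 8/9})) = Interval.open(4/7, 5/6)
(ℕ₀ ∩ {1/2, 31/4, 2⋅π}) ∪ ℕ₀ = ℕ₀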